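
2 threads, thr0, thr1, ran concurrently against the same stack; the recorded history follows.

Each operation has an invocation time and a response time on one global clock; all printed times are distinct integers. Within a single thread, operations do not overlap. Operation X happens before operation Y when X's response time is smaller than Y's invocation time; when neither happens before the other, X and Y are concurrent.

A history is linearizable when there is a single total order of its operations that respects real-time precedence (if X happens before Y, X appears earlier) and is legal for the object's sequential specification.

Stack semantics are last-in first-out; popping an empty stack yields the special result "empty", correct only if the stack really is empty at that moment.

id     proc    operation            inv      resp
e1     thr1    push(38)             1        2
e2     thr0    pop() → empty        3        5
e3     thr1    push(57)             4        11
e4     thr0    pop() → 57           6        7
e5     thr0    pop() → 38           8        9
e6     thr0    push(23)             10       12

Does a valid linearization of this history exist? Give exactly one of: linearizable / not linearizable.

not linearizable

events 1..4 are fine; event 5 — the response of e2 at time 5 — makes the prefix non-linearizable
a single order respects real time; the 2 completed stack operations fail replay along it
include/drop combinations of the 1 pending operation (e3) were all tried; none helps
for example e1, e2 (pending dropped) fails at step 2: e2 pop() → empty is not legal there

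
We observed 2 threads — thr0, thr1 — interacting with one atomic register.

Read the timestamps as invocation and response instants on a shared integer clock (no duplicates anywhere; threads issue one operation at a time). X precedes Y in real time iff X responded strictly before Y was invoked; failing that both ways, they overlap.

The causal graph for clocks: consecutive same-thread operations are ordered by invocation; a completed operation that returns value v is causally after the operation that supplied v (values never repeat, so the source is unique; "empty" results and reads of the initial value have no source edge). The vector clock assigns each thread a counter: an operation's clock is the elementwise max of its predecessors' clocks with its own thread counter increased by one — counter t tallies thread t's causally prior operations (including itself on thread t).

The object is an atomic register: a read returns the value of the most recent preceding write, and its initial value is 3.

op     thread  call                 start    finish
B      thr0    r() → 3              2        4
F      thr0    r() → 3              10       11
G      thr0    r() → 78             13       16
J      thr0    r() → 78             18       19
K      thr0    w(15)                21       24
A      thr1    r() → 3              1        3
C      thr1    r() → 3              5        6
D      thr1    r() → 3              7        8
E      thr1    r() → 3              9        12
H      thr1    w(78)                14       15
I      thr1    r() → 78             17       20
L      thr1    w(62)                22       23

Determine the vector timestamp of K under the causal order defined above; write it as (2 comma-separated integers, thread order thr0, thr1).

(5, 5)

A (invocation 1): nothing precedes it; thr1's component alone gives (0, 1)
B (invocation 2): nothing precedes it; thr0's component alone gives (1, 0)
invoked at 5, C merges VC(A)=(0, 1) and bumps thr1's slot → (0, 2)
invoked at 10, F merges VC(B)=(1, 0) and bumps thr0's slot → (2, 0)
invoked at 7, D merges VC(C)=(0, 2) and bumps thr1's slot → (0, 3)
invoked at 9, E merges VC(D)=(0, 3) and bumps thr1's slot → (0, 4)
invoked at 14, H merges VC(E)=(0, 4) and bumps thr1's slot → (0, 5)
invoked at 17, I merges VC(H)=(0, 5) and bumps thr1's slot → (0, 6)
invoked at 22, L merges VC(I)=(0, 6) and bumps thr1's slot → (0, 7)
invoked at 13, G merges VC(F)=(2, 0), VC(H)=(0, 5) and bumps thr0's slot → (3, 5)
invoked at 18, J merges VC(G)=(3, 5), VC(H)=(0, 5) and bumps thr0's slot → (4, 5)
invoked at 21, K merges VC(J)=(4, 5) and bumps thr0's slot → (5, 5)
target: VC(K) = (5, 5)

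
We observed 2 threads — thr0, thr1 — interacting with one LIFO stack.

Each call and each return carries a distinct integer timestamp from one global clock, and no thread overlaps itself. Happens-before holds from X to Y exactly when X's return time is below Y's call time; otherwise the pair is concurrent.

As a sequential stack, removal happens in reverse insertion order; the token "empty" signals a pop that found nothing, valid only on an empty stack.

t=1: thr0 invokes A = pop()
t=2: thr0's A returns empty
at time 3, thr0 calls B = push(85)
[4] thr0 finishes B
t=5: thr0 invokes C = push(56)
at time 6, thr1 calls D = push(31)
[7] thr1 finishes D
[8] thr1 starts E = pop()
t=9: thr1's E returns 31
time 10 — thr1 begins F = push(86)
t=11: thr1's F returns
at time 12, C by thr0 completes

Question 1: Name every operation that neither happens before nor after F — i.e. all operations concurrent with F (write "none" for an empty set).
C

F spans [10,11]; an op avoiding the whole window 10..11 is ordered, any other is concurrent
A [1,2]: before
B [3,4]: before
C [5,12]: concurrent
D [6,7]: before
E [8,9]: before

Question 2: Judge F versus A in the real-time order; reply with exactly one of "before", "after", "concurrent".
after

F spans [10,11], A spans [1,2]
resp(A)=2 < inv(F)=10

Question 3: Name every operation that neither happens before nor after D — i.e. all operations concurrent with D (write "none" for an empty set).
C

D runs from 6 to 7; window-overlapping ops are concurrent
A [1,2]: before
B [3,4]: before
C [5,12]: concurrent
E [8,9]: after
F [10,11]: after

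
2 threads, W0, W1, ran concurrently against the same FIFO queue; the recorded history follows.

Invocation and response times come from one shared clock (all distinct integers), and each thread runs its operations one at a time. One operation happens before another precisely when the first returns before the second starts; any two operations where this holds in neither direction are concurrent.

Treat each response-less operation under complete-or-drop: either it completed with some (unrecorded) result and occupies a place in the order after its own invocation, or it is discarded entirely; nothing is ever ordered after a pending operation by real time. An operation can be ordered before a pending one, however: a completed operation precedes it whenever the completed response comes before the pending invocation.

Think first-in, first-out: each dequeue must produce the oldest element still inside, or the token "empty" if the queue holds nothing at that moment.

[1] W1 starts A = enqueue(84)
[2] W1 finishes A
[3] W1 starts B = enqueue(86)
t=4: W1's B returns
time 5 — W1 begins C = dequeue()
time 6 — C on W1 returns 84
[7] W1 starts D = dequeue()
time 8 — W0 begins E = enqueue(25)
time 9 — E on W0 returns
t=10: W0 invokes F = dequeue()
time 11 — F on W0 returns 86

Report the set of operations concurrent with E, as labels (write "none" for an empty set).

D

E spans [8,9]; an op avoiding the whole window 8..9 is ordered, any other is concurrent
A [1,2]: before
B [3,4]: before
C [5,6]: before
D [7,…): concurrent
F [10,11]: after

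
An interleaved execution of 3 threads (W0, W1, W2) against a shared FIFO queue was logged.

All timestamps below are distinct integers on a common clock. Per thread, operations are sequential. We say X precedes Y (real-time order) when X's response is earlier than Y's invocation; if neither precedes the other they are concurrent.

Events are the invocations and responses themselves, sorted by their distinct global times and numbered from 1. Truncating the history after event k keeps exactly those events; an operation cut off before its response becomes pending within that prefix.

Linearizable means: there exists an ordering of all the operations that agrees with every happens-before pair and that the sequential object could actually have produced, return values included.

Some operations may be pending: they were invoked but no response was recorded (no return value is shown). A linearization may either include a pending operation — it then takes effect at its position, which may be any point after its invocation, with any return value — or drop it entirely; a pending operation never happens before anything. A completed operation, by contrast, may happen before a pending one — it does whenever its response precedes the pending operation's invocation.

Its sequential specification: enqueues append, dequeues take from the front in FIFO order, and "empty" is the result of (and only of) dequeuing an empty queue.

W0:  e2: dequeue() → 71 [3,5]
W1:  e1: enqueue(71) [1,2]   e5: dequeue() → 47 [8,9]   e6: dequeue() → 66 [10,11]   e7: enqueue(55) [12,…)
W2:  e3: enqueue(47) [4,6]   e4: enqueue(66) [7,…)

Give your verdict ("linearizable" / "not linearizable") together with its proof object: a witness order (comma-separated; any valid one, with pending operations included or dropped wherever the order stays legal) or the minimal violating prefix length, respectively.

linearizable — witness: e1, e2, e3, e4, e5, e6

1. e1 enqueue(71), leaving queue <71>
2. e2 dequeue() → 71, leaving queue <>
3. e3 enqueue(47), leaving queue <47>
4. e4 enqueue(66) (pending, included), leaving queue <47,66>
5. e5 dequeue() → 47, leaving queue <66>
6. e6 dequeue() → 66, leaving queue <>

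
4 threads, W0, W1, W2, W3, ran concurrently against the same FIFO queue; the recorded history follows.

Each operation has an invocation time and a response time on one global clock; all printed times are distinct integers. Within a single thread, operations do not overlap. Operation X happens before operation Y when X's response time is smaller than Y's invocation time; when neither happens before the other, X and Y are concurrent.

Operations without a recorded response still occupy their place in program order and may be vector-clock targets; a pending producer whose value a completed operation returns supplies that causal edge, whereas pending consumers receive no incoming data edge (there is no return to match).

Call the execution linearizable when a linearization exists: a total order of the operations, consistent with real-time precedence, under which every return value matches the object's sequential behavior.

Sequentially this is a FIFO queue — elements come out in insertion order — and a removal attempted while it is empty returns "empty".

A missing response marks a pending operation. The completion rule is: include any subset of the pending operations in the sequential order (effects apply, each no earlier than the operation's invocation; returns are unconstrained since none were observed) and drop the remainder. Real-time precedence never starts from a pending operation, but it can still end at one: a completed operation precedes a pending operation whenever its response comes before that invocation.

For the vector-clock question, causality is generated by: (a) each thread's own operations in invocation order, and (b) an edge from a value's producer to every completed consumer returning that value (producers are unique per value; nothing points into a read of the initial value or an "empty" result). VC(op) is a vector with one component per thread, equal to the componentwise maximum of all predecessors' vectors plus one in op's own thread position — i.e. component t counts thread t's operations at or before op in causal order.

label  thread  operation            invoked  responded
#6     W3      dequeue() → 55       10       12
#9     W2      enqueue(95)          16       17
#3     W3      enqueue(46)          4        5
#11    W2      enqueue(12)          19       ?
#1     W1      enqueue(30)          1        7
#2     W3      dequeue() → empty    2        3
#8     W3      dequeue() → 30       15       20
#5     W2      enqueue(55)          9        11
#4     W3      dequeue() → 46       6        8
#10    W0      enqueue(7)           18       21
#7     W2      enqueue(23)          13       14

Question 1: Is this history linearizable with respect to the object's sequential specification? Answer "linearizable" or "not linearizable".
not linearizable

events 1..11 are fine; event 12 — the response of #6 at time 12 — makes the prefix non-linearizable
6 completed operations, 8 real-time-consistent orders — every FIFO queue replay fails
one such order, #1, #2, #3, #4, #5, #6, breaks at step 2 where #2 dequeue() → empty is illegal
one such order, #1, #2, #3, #4, #6, #5, breaks at step 2 where #2 dequeue() → empty is illegal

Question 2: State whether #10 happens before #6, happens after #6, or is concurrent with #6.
Answer: after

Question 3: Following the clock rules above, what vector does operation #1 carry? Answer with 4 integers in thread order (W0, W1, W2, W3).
Answer: (0, 1, 0, 0)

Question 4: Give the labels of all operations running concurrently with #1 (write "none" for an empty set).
Answer: #2, #3, #4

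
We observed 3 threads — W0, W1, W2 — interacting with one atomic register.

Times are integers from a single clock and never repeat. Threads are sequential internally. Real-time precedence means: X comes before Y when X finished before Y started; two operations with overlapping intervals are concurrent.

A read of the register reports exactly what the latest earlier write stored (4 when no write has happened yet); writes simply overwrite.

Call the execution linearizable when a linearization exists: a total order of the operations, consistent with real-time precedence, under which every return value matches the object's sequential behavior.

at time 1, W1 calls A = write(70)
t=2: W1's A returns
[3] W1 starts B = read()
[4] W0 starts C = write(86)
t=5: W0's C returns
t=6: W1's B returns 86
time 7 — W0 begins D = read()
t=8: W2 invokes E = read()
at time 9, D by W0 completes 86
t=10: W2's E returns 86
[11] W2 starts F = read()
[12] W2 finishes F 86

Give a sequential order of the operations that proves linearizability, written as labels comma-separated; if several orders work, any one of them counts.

1. A write(70), leaving value 70
2. C write(86), leaving value 86
3. B read() → 86, leaving value 86
4. D read() → 86, leaving value 86
5. E read() → 86, leaving value 86
6. F read() → 86, leaving value 86

A, C, B, D, E, F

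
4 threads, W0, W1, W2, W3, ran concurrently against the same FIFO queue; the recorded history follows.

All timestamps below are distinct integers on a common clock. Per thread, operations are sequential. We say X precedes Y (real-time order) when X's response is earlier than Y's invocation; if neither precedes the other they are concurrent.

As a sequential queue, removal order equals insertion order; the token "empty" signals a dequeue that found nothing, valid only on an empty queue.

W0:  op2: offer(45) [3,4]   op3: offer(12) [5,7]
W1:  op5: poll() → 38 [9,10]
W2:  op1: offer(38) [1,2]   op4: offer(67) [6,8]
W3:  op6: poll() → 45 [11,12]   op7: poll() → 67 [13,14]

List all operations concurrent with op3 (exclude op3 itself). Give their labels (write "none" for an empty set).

op4

op3 runs from 5 to 7; window-overlapping ops are concurrent
op1 [1,2]: before
op2 [3,4]: before
op4 [6,8]: concurrent
op5 [9,10]: after
op6 [11,12]: after
op7 [13,14]: after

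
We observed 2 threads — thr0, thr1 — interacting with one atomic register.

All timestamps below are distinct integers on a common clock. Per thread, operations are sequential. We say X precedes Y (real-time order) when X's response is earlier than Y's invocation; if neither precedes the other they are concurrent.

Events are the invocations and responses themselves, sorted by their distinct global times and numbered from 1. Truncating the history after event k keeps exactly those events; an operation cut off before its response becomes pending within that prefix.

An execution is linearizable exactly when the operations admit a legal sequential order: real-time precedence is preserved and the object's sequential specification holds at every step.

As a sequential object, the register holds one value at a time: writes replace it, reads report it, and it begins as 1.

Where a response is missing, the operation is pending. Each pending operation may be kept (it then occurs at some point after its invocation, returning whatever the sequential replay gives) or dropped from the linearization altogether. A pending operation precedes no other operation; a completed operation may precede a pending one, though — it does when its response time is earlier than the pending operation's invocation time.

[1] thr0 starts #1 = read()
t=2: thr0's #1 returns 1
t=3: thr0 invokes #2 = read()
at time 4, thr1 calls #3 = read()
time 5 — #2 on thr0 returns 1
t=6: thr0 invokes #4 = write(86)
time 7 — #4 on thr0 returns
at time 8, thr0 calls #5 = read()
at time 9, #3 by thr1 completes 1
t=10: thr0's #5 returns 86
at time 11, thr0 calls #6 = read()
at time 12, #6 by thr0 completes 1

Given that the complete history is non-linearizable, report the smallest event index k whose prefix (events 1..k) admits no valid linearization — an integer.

one valid order for events 1..11 is #1, #2, #3, #4, #5:
step 1: #1 read() → 1 — value 1
step 2: #2 read() → 1 — value 1
step 3: #3 read() → 1 — value 1
step 4: #4 write(86) — value 86
step 5: #5 read() → 86 — value 86
event 12 — #6's response, time 12 — after it, nothing linearizes
one such order, #1, #2, #3, #4, #5, #6, breaks at step 6 where #6 read() → 1 is illegal
one such order, #1, #2, #4, #3, #5, #6, breaks at step 4 where #3 read() → 1 is illegal

12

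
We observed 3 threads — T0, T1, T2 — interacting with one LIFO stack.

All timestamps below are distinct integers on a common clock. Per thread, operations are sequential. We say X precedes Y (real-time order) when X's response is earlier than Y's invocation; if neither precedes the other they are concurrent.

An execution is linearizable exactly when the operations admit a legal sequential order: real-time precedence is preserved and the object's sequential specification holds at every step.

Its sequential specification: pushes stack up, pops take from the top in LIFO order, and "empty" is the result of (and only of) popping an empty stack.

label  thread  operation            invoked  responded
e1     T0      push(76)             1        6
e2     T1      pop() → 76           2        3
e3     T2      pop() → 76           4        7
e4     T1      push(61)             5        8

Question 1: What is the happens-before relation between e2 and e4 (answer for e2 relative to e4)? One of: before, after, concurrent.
e2 spans [2,3], e4 spans [5,8]
resp(e2)=3 < inv(e4)=5

before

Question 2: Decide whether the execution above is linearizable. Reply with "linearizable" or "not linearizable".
events 1..6 are fine; event 7 — the response of e3 at time 7 — makes the prefix non-linearizable
all 3 real-time-respecting orders fail — 3 completed LIFO stack operations, no legal replay
every completion of the 1 pending operation (e4) was checked; none linearizes
for example e1, e2, e3 (pending dropped) fails at step 3: e3 pop() → 76 is not legal there
for example e2, e1, e3 (pending dropped) fails at step 1: e2 pop() → 76 is not legal there

not linearizable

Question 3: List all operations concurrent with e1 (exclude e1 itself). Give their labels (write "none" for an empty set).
overlap test against e1 [1,6]: concurrent iff the interval meets 1..6
e2 [2,3]: concurrent
e3 [4,7]: concurrent
e4 [5,8]: concurrent

e2, e3, e4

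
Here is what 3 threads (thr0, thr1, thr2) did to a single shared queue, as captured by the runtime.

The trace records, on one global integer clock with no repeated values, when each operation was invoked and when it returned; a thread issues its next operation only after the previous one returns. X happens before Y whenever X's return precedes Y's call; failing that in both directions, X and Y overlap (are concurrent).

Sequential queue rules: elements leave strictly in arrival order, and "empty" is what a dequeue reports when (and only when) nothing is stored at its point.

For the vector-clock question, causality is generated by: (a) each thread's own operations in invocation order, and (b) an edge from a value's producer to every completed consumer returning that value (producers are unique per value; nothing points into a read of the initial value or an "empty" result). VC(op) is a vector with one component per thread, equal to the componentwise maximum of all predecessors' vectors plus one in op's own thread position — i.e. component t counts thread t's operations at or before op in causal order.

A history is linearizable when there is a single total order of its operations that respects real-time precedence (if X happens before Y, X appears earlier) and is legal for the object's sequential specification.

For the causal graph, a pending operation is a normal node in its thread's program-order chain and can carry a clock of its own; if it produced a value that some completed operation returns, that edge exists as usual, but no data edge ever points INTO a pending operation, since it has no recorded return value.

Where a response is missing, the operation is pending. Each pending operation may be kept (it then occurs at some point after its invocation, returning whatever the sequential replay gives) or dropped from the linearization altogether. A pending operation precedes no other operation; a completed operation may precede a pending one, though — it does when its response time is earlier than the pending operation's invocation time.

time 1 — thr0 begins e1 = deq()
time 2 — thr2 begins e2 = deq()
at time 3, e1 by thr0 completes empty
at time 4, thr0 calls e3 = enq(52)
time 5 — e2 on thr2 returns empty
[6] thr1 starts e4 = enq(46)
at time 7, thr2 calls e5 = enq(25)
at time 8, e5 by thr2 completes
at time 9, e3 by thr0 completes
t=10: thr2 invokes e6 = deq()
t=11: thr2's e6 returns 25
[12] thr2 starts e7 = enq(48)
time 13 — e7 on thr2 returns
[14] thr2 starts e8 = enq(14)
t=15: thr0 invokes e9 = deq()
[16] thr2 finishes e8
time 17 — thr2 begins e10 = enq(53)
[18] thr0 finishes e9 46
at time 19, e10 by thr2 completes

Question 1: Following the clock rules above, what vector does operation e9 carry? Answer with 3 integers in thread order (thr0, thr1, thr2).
e2 (invocation 2): nothing precedes it; thr2's component alone gives (0, 0, 1)
e4 (invocation 6): nothing precedes it; thr1's component alone gives (0, 1, 0)
e1 (invocation 1): nothing precedes it; thr0's component alone gives (1, 0, 0)
merge at e5 (invoked 7): VC(e2)=(0, 0, 1), own-thread bump on thr2 → (0, 0, 2)
merge at e3 (invoked 4): VC(e1)=(1, 0, 0), own-thread bump on thr0 → (2, 0, 0)
merge at e6 (invoked 10): VC(e5)=(0, 0, 2), own-thread bump on thr2 → (0, 0, 3)
merge at e7 (invoked 12): VC(e6)=(0, 0, 3), own-thread bump on thr2 → (0, 0, 4)
merge at e9 (invoked 15): VC(e3)=(2, 0, 0), VC(e4)=(0, 1, 0), own-thread bump on thr0 → (3, 1, 0)
merge at e8 (invoked 14): VC(e7)=(0, 0, 4), own-thread bump on thr2 → (0, 0, 5)
merge at e10 (invoked 17): VC(e8)=(0, 0, 5), own-thread bump on thr2 → (0, 0, 6)
target: VC(e9) = (3, 1, 0)

(3, 1, 0)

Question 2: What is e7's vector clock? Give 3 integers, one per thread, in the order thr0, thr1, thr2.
invoked at 2, e2 has no predecessors; its own thr2 bump gives (0, 0, 1)
invoked at 6, e4 has no predecessors; its own thr1 bump gives (0, 1, 0)
invoked at 1, e1 has no predecessors; its own thr0 bump gives (1, 0, 0)
invoked at 7, e5 merges VC(e2)=(0, 0, 1) and bumps thr2's slot → (0, 0, 2)
invoked at 4, e3 merges VC(e1)=(1, 0, 0) and bumps thr0's slot → (2, 0, 0)
invoked at 10, e6 merges VC(e5)=(0, 0, 2) and bumps thr2's slot → (0, 0, 3)
invoked at 12, e7 merges VC(e6)=(0, 0, 3) and bumps thr2's slot → (0, 0, 4)
invoked at 15, e9 merges VC(e3)=(2, 0, 0), VC(e4)=(0, 1, 0) and bumps thr0's slot → (3, 1, 0)
invoked at 14, e8 merges VC(e7)=(0, 0, 4) and bumps thr2's slot → (0, 0, 5)
invoked at 17, e10 merges VC(e8)=(0, 0, 5) and bumps thr2's slot → (0, 0, 6)
target: VC(e7) = (0, 0, 4)

(0, 0, 4)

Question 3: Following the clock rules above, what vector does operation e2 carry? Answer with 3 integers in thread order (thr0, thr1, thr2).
e2, invoked 2, has no incoming edges; only thr2's bump applies → (0, 0, 1)
e4, invoked 6, has no incoming edges; only thr1's bump applies → (0, 1, 0)
e1, invoked 1, has no incoming edges; only thr0's bump applies → (1, 0, 0)
from VC(e2)=(0, 0, 1), e5 (invoked 7) maxes components and bumps thr2 → (0, 0, 2)
from VC(e1)=(1, 0, 0), e3 (invoked 4) maxes components and bumps thr0 → (2, 0, 0)
from VC(e5)=(0, 0, 2), e6 (invoked 10) maxes components and bumps thr2 → (0, 0, 3)
from VC(e6)=(0, 0, 3), e7 (invoked 12) maxes components and bumps thr2 → (0, 0, 4)
from VC(e3)=(2, 0, 0), VC(e4)=(0, 1, 0), e9 (invoked 15) maxes components and bumps thr0 → (3, 1, 0)
from VC(e7)=(0, 0, 4), e8 (invoked 14) maxes components and bumps thr2 → (0, 0, 5)
from VC(e8)=(0, 0, 5), e10 (invoked 17) maxes components and bumps thr2 → (0, 0, 6)
target: VC(e2) = (0, 0, 1)

(0, 0, 1)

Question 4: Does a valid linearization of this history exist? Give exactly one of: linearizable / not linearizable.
witness order: e1, e2, e5, e4, e3, e6, e7, e8, e9, e10
step 1: e1 deq() → empty — queue <>
step 2: e2 deq() → empty — queue <>
step 3: e5 enq(25) — queue <25>
step 4: e4 enq(46) (pending, included) — queue <25,46>
step 5: e3 enq(52) — queue <25,46,52>
step 6: e6 deq() → 25 — queue <46,52>
step 7: e7 enq(48) — queue <46,52,48>
step 8: e8 enq(14) — queue <46,52,48,14>
step 9: e9 deq() → 46 — queue <52,48,14>
step 10: e10 enq(53) — queue <52,48,14,53>

linearizable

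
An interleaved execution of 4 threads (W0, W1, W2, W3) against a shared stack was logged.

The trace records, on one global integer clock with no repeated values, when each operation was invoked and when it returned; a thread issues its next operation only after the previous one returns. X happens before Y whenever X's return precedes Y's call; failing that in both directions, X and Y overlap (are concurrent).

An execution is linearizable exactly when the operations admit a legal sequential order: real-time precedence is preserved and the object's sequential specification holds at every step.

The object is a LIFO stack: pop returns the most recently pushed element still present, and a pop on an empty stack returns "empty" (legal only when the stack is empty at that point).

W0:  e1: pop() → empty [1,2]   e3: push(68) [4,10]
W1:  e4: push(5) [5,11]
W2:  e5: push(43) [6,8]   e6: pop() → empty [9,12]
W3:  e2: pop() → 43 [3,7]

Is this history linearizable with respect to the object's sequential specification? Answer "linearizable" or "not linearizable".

witness order: e1, e5, e2, e6, e3, e4
1. e1 pop() → empty, leaving stack <>
2. e5 push(43), leaving stack <43>
3. e2 pop() → 43, leaving stack <>
4. e6 pop() → empty, leaving stack <>
5. e3 push(68), leaving stack <68>
6. e4 push(5), leaving stack <68,5>

linearizable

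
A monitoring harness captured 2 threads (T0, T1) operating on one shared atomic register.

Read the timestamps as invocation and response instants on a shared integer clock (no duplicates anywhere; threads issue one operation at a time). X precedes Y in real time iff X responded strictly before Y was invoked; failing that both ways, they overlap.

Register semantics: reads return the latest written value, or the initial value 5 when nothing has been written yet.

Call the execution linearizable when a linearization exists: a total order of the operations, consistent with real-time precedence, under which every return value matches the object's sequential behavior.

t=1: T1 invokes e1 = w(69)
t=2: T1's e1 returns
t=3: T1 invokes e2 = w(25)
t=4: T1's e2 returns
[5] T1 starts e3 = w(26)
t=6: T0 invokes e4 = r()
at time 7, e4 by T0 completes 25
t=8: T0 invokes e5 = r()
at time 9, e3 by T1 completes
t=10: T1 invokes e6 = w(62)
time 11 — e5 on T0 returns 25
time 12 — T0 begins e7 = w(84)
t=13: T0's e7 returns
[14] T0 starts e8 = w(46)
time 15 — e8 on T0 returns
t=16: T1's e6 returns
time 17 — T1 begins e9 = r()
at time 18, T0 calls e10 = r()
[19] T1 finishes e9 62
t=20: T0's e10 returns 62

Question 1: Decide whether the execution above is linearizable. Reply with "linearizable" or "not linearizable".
one valid linearization: e1, e2, e4, e5, e3, e7, e8, e6, e9, e10
1. e1 w(69), leaving value 69
2. e2 w(25), leaving value 25
3. e4 r() → 25, leaving value 25
4. e5 r() → 25, leaving value 25
5. e3 w(26), leaving value 26
6. e7 w(84), leaving value 84
7. e8 w(46), leaving value 46
8. e6 w(62), leaving value 62
9. e9 r() → 62, leaving value 62
10. e10 r() → 62, leaving value 62

linearizable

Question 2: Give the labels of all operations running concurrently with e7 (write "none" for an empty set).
e7 spans [12,13]: anything still running between times 12 and 13 counts as concurrent
e1 [1,2]: before
e2 [3,4]: before
e3 [5,9]: before
e4 [6,7]: before
e5 [8,11]: before
e6 [10,16]: concurrent
e8 [14,15]: after
e9 [17,19]: after
e10 [18,20]: after

e6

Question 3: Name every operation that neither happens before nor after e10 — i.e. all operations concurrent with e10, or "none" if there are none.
concurrent with e10 ([18,20]): every op whose interval crosses 18..20
e1 [1,2]: before
e2 [3,4]: before
e3 [5,9]: before
e4 [6,7]: before
e5 [8,11]: before
e6 [10,16]: before
e7 [12,13]: before
e8 [14,15]: before
e9 [17,19]: concurrent

e9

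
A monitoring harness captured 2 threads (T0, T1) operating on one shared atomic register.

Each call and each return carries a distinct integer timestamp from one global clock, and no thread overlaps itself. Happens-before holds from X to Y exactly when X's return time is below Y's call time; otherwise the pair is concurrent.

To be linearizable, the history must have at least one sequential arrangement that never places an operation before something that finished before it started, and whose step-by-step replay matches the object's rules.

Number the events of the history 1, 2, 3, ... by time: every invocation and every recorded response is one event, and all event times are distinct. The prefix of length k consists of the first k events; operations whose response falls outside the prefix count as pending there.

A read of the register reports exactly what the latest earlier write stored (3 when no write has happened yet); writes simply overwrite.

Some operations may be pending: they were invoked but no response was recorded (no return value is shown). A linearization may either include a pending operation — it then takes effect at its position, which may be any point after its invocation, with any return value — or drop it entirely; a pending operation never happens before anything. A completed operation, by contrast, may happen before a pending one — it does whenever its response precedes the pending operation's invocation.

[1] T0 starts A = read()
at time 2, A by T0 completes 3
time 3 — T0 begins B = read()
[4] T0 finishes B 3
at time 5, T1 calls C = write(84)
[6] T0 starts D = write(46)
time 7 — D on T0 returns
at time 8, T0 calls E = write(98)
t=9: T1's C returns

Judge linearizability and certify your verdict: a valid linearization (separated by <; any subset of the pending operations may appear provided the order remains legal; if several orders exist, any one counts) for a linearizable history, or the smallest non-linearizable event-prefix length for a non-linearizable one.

after step 1 (A read() → 3): value 3
after step 2 (B read() → 3): value 3
after step 3 (C write(84)): value 84
after step 4 (D write(46)): value 46

linearizable — witness: A < B < C < D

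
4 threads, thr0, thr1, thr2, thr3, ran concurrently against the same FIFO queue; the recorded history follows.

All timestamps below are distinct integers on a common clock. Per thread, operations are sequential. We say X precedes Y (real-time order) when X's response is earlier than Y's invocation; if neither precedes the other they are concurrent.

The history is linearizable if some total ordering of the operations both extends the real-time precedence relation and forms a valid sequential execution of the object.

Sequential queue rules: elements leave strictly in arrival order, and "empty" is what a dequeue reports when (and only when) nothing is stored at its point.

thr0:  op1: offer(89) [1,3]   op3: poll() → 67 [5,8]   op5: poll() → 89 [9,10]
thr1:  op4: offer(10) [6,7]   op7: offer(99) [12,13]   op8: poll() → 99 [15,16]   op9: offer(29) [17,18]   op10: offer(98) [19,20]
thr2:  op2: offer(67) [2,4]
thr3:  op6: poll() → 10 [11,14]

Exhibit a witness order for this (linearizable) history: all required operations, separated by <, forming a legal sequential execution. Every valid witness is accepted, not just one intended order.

op2 < op1 < op3 < op4 < op5 < op6 < op7 < op8 < op9 < op10

after step 1 (op2 offer(67)): queue <67>
after step 2 (op1 offer(89)): queue <67,89>
after step 3 (op3 poll() → 67): queue <89>
after step 4 (op4 offer(10)): queue <89,10>
after step 5 (op5 poll() → 89): queue <10>
after step 6 (op6 poll() → 10): queue <>
after step 7 (op7 offer(99)): queue <99>
after step 8 (op8 poll() → 99): queue <>
after step 9 (op9 offer(29)): queue <29>
after step 10 (op10 offer(98)): queue <29,98>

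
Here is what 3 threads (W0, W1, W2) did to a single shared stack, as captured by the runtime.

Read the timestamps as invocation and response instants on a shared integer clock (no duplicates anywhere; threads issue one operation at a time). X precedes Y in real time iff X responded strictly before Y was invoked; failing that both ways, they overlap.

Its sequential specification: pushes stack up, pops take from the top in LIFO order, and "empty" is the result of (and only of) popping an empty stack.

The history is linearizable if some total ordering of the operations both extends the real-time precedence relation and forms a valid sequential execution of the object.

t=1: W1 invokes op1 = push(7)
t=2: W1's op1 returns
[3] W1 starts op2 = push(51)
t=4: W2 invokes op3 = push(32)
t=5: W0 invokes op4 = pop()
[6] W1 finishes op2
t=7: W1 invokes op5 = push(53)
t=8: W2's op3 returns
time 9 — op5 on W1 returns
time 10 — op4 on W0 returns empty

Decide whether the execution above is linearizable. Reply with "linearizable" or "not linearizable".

not linearizable

through event 9 a valid linearization exists; event 10 (op4 responding at time 10) ends that
no legal order exists: 12 real-time-consistent candidates over 5 completed stack operations, all rejected
e.g. op1, op2, op3, op4, op5: illegal at step 4, since op4 pop() → empty cannot apply there
e.g. op1, op2, op3, op5, op4: illegal at step 5, since op4 pop() → empty cannot apply there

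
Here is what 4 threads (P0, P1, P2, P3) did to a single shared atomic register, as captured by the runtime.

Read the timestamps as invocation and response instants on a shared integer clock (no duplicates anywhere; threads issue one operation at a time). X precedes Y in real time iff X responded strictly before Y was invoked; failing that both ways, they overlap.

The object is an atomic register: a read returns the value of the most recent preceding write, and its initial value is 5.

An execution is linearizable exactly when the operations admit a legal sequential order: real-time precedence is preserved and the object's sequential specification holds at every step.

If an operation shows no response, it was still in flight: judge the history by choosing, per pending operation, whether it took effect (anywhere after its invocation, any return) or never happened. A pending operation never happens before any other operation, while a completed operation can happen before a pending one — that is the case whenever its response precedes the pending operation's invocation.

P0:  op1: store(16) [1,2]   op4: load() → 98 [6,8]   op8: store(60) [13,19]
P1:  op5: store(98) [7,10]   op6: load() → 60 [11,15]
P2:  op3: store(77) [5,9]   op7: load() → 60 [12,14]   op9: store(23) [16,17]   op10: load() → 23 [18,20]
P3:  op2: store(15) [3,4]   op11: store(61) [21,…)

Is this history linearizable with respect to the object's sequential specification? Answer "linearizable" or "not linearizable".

linearizable

witness order: op1, op2, op3, op5, op4, op8, op6, op7, op9, op10
step 1: op1 store(16) — value 16
step 2: op2 store(15) — value 15
step 3: op3 store(77) — value 77
step 4: op5 store(98) — value 98
step 5: op4 load() → 98 — value 98
step 6: op8 store(60) — value 60
step 7: op6 load() → 60 — value 60
step 8: op7 load() → 60 — value 60
step 9: op9 store(23) — value 23
step 10: op10 load() → 23 — value 23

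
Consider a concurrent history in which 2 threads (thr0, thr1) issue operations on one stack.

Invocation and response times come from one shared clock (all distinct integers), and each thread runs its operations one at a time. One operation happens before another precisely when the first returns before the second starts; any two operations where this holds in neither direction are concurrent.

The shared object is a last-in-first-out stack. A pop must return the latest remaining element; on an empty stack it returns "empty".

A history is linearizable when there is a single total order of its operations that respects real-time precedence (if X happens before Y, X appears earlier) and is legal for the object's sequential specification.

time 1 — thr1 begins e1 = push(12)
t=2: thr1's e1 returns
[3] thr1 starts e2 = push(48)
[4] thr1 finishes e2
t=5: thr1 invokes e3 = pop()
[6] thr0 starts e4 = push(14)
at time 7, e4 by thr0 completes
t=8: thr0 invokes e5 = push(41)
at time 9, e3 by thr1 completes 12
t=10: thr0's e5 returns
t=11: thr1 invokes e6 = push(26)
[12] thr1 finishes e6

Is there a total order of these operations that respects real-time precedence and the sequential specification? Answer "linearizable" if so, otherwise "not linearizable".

not linearizable

prefix check: 1..8 passes, 1..9 fails once e3's time-9 response joins
all 2 real-time-respecting orders fail — 4 completed stack operations, no legal replay
including or dropping the 1 pending operation (e5) in any combination fails
for example e1, e2, e3, e4 (pending dropped) fails at step 3: e3 pop() → 12 is not legal there
for example e1, e2, e4, e3 (pending dropped) fails at step 4: e3 pop() → 12 is not legal there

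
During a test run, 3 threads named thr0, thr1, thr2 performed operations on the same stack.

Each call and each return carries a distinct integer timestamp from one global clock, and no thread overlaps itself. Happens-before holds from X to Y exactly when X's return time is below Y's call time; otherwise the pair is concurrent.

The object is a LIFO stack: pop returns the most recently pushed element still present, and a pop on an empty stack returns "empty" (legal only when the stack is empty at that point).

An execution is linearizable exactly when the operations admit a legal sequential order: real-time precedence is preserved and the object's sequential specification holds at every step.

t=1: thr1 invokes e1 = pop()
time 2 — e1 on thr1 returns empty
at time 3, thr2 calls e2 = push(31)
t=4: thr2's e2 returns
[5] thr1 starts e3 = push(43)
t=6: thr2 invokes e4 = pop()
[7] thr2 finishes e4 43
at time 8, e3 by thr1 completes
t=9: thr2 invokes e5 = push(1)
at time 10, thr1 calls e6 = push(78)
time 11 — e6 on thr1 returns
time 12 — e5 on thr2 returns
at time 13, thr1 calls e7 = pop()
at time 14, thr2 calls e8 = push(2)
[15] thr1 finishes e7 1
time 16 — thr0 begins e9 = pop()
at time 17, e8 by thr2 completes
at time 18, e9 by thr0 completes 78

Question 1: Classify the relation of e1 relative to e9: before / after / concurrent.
Answer: before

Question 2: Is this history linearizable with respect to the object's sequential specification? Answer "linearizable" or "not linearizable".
one valid linearization: e1, e2, e3, e4, e6, e5, e7, e9, e8
after step 1 (e1 pop() → empty): stack <>
after step 2 (e2 push(31)): stack <31>
after step 3 (e3 push(43)): stack <31,43>
after step 4 (e4 pop() → 43): stack <31>
after step 5 (e6 push(78)): stack <31,78>
after step 6 (e5 push(1)): stack <31,78,1>
after step 7 (e7 pop() → 1): stack <31,78>
after step 8 (e9 pop() → 78): stack <31>
after step 9 (e8 push(2)): stack <31,2>

linearizable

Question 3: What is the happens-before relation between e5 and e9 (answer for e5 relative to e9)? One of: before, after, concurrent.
Answer: before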